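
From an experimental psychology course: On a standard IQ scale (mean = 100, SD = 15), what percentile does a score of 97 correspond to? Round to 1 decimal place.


z = (IQ - mean) / SD
z = (97 - 100) / 15 = -0.2
Percentile = Phi(-0.2) * 100
Phi(-0.2) = 0.42074
= 42.1


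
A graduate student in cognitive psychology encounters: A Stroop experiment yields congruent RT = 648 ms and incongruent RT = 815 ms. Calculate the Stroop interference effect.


Stroop effect = RT(incongruent) - RT(congruent)
= 815 - 648
= 167 ms


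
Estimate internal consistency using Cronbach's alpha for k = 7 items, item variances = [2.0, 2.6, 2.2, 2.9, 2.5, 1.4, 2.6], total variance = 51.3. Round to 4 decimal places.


alpha = (k/(k-1)) * (1 - sum(s_i^2)/s_total^2)
sum(item variances) = 16.2
k/(k-1) = 7/6 = 1.166667
1 - 16.2/51.3 = 1 - 0.315789 = 0.684211
alpha = 1.166667 * 0.684211
= 0.7982


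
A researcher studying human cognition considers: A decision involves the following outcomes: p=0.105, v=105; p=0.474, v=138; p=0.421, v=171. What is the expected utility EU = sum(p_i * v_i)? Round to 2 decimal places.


EU = sum(p_i * v_i)
0.105 * 105 = 11.025
0.474 * 138 = 65.412
0.421 * 171 = 71.991
EU = 11.025 + 65.412 + 71.991
= 148.43


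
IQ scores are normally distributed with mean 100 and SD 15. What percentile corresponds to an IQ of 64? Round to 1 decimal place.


z = (IQ - mean) / SD
z = (64 - 100) / 15 = -2.4
Percentile = Phi(-2.4) * 100
Phi(-2.4) = 0.008198
= 0.8


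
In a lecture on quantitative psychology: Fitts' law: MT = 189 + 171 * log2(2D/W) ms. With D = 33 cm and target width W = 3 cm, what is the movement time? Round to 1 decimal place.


MT = 189 + 171 * log2(2*33/3)
2D/W = 22.0
log2(22.0) = 4.4594
MT = 189 + 171 * 4.4594
= 951.6 ms


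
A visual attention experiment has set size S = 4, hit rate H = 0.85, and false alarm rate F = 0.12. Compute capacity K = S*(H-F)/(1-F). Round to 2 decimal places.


K = S * (H - F) / (1 - F)
H - F = 0.73
1 - F = 0.88
K = 4 * 0.73 / 0.88
= 3.32


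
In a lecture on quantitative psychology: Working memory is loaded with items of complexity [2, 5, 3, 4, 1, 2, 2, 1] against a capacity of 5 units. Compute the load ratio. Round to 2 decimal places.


Total complexity = 2 + 5 + 3 + 4 + 1 + 2 + 2 + 1 = 20
Load = total / capacity = 20 / 5
= 4.00


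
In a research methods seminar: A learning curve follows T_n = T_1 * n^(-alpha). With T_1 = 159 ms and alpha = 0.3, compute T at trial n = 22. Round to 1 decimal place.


T_n = 159 * 22^(-0.3)
22^(-0.3) = 0.395615
T_n = 159 * 0.395615
= 62.9 ms


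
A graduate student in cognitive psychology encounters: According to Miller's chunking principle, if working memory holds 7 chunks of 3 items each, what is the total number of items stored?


Total items = chunks * items_per_chunk
= 7 * 3
= 21


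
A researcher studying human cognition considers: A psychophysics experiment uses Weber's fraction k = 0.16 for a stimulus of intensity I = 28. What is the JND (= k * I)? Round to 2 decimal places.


JND = k * I
JND = 0.16 * 28
= 4.48


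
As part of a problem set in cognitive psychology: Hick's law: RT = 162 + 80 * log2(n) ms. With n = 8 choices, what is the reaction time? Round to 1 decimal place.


RT = 162 + 80 * log2(8)
log2(8) = 3.0
RT = 162 + 80 * 3.0
= 162 + 240.0
= 402.0 ms


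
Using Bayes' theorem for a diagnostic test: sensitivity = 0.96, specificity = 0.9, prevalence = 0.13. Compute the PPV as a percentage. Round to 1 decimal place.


PPV = (sens * prev) / (sens * prev + (1-spec) * (1-prev))
Numerator = 0.96 * 0.13 = 0.1248
P(positive and no disease) = (1 - spec) * (1 - prev) = (1 - 0.9) * (1 - 0.13) = 0.087
Denominator = 0.1248 + 0.087 = 0.2118
PPV = 0.1248 / 0.2118 = 0.589235
As percentage = 58.9


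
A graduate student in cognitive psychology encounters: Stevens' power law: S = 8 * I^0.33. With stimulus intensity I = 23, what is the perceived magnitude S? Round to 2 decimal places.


S = 8 * 23^0.33
23^0.33 = 2.8143
S = 8 * 2.8143
= 22.51


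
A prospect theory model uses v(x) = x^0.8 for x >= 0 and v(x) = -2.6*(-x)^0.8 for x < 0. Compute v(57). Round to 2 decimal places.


Since x = 57 >= 0, use v(x) = x^0.8
57^0.8 = 25.3922
v(57) = 25.39


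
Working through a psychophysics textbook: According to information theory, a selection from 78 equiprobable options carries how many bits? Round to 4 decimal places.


H = log2(n)
H = log2(78)
= 6.2854


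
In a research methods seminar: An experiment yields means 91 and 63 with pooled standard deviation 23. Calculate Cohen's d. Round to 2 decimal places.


Cohen's d = (M1 - M2) / S_pooled
= (91 - 63) / 23
= 28 / 23
= 1.22


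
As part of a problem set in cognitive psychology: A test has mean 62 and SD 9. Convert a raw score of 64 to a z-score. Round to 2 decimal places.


z = (X - mu) / sigma
= (64 - 62) / 9
= 2 / 9
= 0.22


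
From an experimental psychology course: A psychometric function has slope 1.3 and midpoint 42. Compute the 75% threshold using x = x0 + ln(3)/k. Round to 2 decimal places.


At P = 0.75: 0.75 = 1/(1 + e^(-k*(x-x0)))
Solving: e^(-k*(x-x0)) = 1/3
x = x0 + ln(3)/k
ln(3) = 1.0986
x = 42 + 1.0986/1.3
= 42 + 0.8451
= 42.85


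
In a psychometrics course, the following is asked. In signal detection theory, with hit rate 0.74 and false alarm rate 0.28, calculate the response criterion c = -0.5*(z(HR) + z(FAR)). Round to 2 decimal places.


c = -0.5 * (z(HR) + z(FAR))
z(0.74) = 0.6433
z(0.28) = -0.5828
c = -0.5 * (0.6433 + -0.5828)
= -0.5 * 0.0605
= -0.03


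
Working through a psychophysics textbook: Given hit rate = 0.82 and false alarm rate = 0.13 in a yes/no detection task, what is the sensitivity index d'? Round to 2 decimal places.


d' = z(HR) - z(FAR)
z(0.82) = 0.9154
z(0.13) = -1.1264
d' = 0.9154 - -1.1264
= 2.04


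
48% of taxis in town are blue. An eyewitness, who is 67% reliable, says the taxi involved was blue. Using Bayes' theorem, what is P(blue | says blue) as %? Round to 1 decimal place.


P(blue | says blue) = P(says blue | blue)*P(blue) / [P(says blue | blue)*P(blue) + P(says blue | not blue)*P(not blue)]
Numerator = 0.67 * 0.48 = 0.3216
False identification = 0.33 * 0.52 = 0.1716
P = 0.3216 / (0.3216 + 0.1716)
= 0.3216 / 0.4932
As percentage = 65.2


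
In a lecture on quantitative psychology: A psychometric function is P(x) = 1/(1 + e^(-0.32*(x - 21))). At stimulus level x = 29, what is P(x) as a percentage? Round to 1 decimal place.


P(x) = 1/(1 + e^(-0.32*(29 - 21)))
Exponent = -0.32 * 8 = -2.56
e^(-2.56) = 0.077305
P = 1/(1 + 0.077305) = 0.928242
Percentage = 92.8


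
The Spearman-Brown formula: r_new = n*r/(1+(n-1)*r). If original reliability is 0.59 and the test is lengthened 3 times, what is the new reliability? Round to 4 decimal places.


r_new = n*r / (1 + (n-1)*r)
Numerator = 3 * 0.59 = 1.77
Denominator = 1 + 2 * 0.59 = 2.18
r_new = 1.77 / 2.18
= 0.8119


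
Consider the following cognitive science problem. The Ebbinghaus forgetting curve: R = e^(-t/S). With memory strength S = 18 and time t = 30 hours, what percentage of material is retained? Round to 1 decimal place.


R = e^(-t/S)
-t/S = -30/18 = -1.666667
R = e^(-1.666667) = 0.188876
Percentage = 0.188876 * 100
= 18.9


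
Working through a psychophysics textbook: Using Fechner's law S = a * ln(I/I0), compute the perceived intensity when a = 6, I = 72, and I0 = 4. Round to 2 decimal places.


S = 6 * ln(72/4)
I/I0 = 18.0
ln(18.0) = 2.8904
S = 6 * 2.8904
= 17.34


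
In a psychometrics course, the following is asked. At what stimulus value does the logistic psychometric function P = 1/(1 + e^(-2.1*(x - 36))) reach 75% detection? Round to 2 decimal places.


At P = 0.75: 0.75 = 1/(1 + e^(-k*(x-x0)))
Solving: e^(-k*(x-x0)) = 1/3
x = x0 + ln(3)/k
ln(3) = 1.0986
x = 36 + 1.0986/2.1
= 36 + 0.5231
= 36.52


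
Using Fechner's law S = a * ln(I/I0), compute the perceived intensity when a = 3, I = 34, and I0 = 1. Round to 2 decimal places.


S = 3 * ln(34/1)
I/I0 = 34.0
ln(34.0) = 3.5264
S = 3 * 3.5264
= 10.58


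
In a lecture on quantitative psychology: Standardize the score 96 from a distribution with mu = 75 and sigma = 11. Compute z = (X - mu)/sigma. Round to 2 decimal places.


z = (X - mu) / sigma
= (96 - 75) / 11
= 21 / 11
= 1.91


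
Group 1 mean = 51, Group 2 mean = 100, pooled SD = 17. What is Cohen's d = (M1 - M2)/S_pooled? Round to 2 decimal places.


Cohen's d = (M1 - M2) / S_pooled
= (51 - 100) / 17
= -49 / 17
= -2.88


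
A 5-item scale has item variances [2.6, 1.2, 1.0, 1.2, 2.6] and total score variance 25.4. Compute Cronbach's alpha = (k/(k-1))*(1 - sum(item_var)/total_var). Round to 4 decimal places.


alpha = (k/(k-1)) * (1 - sum(s_i^2)/s_total^2)
sum(item variances) = 8.6
k/(k-1) = 5/4 = 1.25
1 - 8.6/25.4 = 1 - 0.338583 = 0.661417
alpha = 1.25 * 0.661417
= 0.8268


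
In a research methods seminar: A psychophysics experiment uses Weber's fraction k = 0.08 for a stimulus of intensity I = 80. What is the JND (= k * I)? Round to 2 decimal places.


JND = k * I
JND = 0.08 * 80
= 6.40


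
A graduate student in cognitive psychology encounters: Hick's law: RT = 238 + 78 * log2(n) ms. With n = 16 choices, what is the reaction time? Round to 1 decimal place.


RT = 238 + 78 * log2(16)
log2(16) = 4.0
RT = 238 + 78 * 4.0
= 238 + 312.0
= 550.0 ms


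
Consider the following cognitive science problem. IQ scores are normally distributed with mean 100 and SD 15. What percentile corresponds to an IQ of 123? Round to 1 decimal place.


z = (IQ - mean) / SD
z = (123 - 100) / 15 = 1.5333
Percentile = Phi(1.5333) * 100
Phi(1.5333) = 0.937399
= 93.7


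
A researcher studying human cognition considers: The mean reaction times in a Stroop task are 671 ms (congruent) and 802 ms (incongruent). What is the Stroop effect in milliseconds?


Stroop effect = RT(incongruent) - RT(congruent)
= 802 - 671
= 131 ms


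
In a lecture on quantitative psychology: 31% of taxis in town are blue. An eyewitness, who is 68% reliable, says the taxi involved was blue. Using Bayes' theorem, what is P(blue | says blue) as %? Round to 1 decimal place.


P(blue | says blue) = P(says blue | blue)*P(blue) / [P(says blue | blue)*P(blue) + P(says blue | not blue)*P(not blue)]
Numerator = 0.68 * 0.31 = 0.2108
False identification = 0.32 * 0.69 = 0.2208
P = 0.2108 / (0.2108 + 0.2208)
= 0.2108 / 0.4316
As percentage = 48.8


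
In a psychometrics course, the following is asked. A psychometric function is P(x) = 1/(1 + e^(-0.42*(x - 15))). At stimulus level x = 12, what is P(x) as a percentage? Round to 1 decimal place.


P(x) = 1/(1 + e^(-0.42*(12 - 15)))
Exponent = -0.42 * -3 = 1.26
e^(1.26) = 3.525421
P = 1/(1 + 3.525421) = 0.220974
Percentage = 22.1


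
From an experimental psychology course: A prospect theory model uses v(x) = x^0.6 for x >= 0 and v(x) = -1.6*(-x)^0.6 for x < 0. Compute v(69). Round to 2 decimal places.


Since x = 69 >= 0, use v(x) = x^0.6
69^0.6 = 12.6856
v(69) = 12.69


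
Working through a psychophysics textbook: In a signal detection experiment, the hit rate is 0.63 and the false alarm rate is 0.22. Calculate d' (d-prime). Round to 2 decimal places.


d' = z(HR) - z(FAR)
z(0.63) = 0.3319
z(0.22) = -0.7722
d' = 0.3319 - -0.7722
= 1.10


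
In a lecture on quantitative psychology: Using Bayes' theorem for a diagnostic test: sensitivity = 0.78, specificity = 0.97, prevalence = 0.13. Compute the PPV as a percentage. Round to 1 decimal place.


PPV = (sens * prev) / (sens * prev + (1-spec) * (1-prev))
Numerator = 0.78 * 0.13 = 0.1014
P(positive and no disease) = (1 - spec) * (1 - prev) = (1 - 0.97) * (1 - 0.13) = 0.0261
Denominator = 0.1014 + 0.0261 = 0.1275
PPV = 0.1014 / 0.1275 = 0.795294
As percentage = 79.5


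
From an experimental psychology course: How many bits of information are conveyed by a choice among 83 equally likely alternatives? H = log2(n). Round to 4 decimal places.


H = log2(n)
H = log2(83)
= 6.3750


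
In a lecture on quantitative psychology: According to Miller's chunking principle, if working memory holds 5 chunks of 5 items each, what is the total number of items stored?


Total items = chunks * items_per_chunk
= 5 * 5
= 25


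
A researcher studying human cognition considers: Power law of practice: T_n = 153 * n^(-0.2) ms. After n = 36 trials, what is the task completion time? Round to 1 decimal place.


T_n = 153 * 36^(-0.2)
36^(-0.2) = 0.488359
T_n = 153 * 0.488359
= 74.7 ms


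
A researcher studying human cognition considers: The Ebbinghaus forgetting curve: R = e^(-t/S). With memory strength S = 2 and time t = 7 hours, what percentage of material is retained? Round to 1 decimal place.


R = e^(-t/S)
-t/S = -7/2 = -3.5
R = e^(-3.5) = 0.030197
Percentage = 0.030197 * 100
= 3.0


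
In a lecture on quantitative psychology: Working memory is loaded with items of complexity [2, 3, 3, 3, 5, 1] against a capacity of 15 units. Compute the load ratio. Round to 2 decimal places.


Total complexity = 2 + 3 + 3 + 3 + 5 + 1 = 17
Load = total / capacity = 17 / 15
= 1.13


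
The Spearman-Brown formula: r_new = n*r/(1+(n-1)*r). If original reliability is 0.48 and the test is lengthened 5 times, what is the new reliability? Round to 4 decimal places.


r_new = n*r / (1 + (n-1)*r)
Numerator = 5 * 0.48 = 2.4
Denominator = 1 + 4 * 0.48 = 2.92
r_new = 2.4 / 2.92
= 0.8219


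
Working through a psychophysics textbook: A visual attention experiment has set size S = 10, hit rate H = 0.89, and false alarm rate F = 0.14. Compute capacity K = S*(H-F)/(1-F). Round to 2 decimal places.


K = S * (H - F) / (1 - F)
H - F = 0.75
1 - F = 0.86
K = 10 * 0.75 / 0.86
= 8.72


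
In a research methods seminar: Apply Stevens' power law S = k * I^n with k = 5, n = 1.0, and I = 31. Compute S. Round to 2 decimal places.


S = 5 * 31^1.0
31^1.0 = 31.0
S = 5 * 31.0
= 155.00


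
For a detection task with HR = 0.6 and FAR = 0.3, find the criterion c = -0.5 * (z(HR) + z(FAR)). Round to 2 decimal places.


c = -0.5 * (z(HR) + z(FAR))
z(0.6) = 0.2533
z(0.3) = -0.5244
c = -0.5 * (0.2533 + -0.5244)
= -0.5 * -0.2711
= 0.14


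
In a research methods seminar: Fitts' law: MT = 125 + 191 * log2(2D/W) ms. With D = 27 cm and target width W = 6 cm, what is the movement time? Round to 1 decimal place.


MT = 125 + 191 * log2(2*27/6)
2D/W = 9.0
log2(9.0) = 3.1699
MT = 125 + 191 * 3.1699
= 730.5 ms


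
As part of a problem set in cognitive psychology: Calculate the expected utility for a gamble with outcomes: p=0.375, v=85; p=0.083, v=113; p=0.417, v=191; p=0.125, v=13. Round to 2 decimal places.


EU = sum(p_i * v_i)
0.375 * 85 = 31.875
0.083 * 113 = 9.379
0.417 * 191 = 79.647
0.125 * 13 = 1.625
EU = 31.875 + 9.379 + 79.647 + 1.625
= 122.53


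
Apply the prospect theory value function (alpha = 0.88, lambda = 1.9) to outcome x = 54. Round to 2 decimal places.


Since x = 54 >= 0, use v(x) = x^0.88
54^0.88 = 33.4585
v(54) = 33.46


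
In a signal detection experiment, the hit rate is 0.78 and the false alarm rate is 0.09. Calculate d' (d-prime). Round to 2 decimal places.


d' = z(HR) - z(FAR)
z(0.78) = 0.7722
z(0.09) = -1.3408
d' = 0.7722 - -1.3408
= 2.11


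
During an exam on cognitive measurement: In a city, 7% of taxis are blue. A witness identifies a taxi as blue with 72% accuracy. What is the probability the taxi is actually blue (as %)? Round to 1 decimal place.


P(blue | says blue) = P(says blue | blue)*P(blue) / [P(says blue | blue)*P(blue) + P(says blue | not blue)*P(not blue)]
Numerator = 0.72 * 0.07 = 0.0504
False identification = 0.28 * 0.93 = 0.2604
P = 0.0504 / (0.0504 + 0.2604)
= 0.0504 / 0.3108
As percentage = 16.2


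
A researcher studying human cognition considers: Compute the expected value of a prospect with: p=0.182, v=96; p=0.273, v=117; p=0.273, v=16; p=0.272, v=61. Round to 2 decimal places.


EU = sum(p_i * v_i)
0.182 * 96 = 17.472
0.273 * 117 = 31.941
0.273 * 16 = 4.368
0.272 * 61 = 16.592
EU = 17.472 + 31.941 + 4.368 + 16.592
= 70.37


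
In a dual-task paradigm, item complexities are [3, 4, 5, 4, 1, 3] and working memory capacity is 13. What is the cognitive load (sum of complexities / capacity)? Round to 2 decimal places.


Total complexity = 3 + 4 + 5 + 4 + 1 + 3 = 20
Load = total / capacity = 20 / 13
= 1.54


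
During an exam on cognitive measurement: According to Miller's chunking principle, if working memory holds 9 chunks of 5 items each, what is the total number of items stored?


Total items = chunks * items_per_chunk
= 9 * 5
= 45


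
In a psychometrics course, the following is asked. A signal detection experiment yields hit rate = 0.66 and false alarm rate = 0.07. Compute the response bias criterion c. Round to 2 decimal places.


c = -0.5 * (z(HR) + z(FAR))
z(0.66) = 0.4125
z(0.07) = -1.4758
c = -0.5 * (0.4125 + -1.4758)
= -0.5 * -1.0633
= 0.53


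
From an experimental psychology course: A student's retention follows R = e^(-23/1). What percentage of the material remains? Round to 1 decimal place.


R = e^(-t/S)
-t/S = -23/1 = -23.0
R = e^(-23.0) = 0.0
Percentage = 0.0 * 100
= 0.0


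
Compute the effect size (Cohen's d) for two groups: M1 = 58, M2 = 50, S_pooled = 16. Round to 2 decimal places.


Cohen's d = (M1 - M2) / S_pooled
= (58 - 50) / 16
= 8 / 16
= 0.50


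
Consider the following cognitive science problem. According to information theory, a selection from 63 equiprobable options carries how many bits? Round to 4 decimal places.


H = log2(n)
H = log2(63)
= 5.9773


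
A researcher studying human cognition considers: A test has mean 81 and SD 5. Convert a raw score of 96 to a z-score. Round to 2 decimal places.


z = (X - mu) / sigma
= (96 - 81) / 5
= 15 / 5
= 3.00


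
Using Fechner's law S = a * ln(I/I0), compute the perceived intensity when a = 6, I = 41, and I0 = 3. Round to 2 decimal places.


S = 6 * ln(41/3)
I/I0 = 13.666667
ln(13.666667) = 2.615
S = 6 * 2.615
= 15.69


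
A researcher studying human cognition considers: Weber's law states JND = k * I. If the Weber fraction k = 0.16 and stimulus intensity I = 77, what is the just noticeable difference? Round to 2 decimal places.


JND = k * I
JND = 0.16 * 77
= 12.32


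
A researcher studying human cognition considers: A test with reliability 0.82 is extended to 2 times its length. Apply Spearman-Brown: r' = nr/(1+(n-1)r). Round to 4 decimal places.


r_new = n*r / (1 + (n-1)*r)
Numerator = 2 * 0.82 = 1.64
Denominator = 1 + 1 * 0.82 = 1.82
r_new = 1.64 / 1.82
= 0.9011


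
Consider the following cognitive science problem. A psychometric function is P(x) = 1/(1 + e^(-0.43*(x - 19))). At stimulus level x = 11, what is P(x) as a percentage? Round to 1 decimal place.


P(x) = 1/(1 + e^(-0.43*(11 - 19)))
Exponent = -0.43 * -8 = 3.44
e^(3.44) = 31.186958
P = 1/(1 + 31.186958) = 0.031068
Percentage = 3.1


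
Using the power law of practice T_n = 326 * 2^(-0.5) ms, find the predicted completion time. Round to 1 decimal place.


T_n = 326 * 2^(-0.5)
2^(-0.5) = 0.707107
T_n = 326 * 0.707107
= 230.5 ms


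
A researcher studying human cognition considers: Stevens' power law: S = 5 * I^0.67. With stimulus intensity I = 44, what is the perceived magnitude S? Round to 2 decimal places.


S = 5 * 44^0.67
44^0.67 = 12.6216
S = 5 * 12.6216
= 63.11


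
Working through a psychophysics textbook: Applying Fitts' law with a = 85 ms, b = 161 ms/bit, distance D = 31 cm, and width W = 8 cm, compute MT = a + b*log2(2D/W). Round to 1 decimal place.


MT = 85 + 161 * log2(2*31/8)
2D/W = 7.75
log2(7.75) = 2.9542
MT = 85 + 161 * 2.9542
= 560.6 ms


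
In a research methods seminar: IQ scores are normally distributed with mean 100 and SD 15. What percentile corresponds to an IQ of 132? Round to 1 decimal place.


z = (IQ - mean) / SD
z = (132 - 100) / 15 = 2.1333
Percentile = Phi(2.1333) * 100
Phi(2.1333) = 0.98355
= 98.4


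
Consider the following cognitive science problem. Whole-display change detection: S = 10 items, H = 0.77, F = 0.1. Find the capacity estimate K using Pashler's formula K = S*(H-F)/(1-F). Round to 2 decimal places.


K = S * (H - F) / (1 - F)
H - F = 0.67
1 - F = 0.9
K = 10 * 0.67 / 0.9
= 7.44


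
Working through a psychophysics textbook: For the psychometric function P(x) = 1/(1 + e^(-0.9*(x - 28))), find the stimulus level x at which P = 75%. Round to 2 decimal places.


At P = 0.75: 0.75 = 1/(1 + e^(-k*(x-x0)))
Solving: e^(-k*(x-x0)) = 1/3
x = x0 + ln(3)/k
ln(3) = 1.0986
x = 28 + 1.0986/0.9
= 28 + 1.2207
= 29.22


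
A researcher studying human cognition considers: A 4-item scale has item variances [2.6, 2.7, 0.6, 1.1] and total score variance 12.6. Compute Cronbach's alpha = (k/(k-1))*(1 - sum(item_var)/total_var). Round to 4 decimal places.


alpha = (k/(k-1)) * (1 - sum(s_i^2)/s_total^2)
sum(item variances) = 7.0
k/(k-1) = 4/3 = 1.333333
1 - 7.0/12.6 = 1 - 0.555556 = 0.444444
alpha = 1.333333 * 0.444444
= 0.5926


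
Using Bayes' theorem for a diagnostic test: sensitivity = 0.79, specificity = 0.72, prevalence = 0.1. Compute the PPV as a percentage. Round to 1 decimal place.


PPV = (sens * prev) / (sens * prev + (1-spec) * (1-prev))
Numerator = 0.79 * 0.1 = 0.079
P(positive and no disease) = (1 - spec) * (1 - prev) = (1 - 0.72) * (1 - 0.1) = 0.252
Denominator = 0.079 + 0.252 = 0.331
PPV = 0.079 / 0.331 = 0.238671
As percentage = 23.9


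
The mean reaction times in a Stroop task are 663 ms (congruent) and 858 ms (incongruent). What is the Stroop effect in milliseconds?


Stroop effect = RT(incongruent) - RT(congruent)
= 858 - 663
= 195 ms


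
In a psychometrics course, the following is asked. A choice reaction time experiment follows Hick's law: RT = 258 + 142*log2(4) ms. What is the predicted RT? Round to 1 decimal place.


RT = 258 + 142 * log2(4)
log2(4) = 2.0
RT = 258 + 142 * 2.0
= 258 + 284.0
= 542.0 ms


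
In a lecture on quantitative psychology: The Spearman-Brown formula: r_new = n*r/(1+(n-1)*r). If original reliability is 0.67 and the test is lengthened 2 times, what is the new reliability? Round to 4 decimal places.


r_new = n*r / (1 + (n-1)*r)
Numerator = 2 * 0.67 = 1.34
Denominator = 1 + 1 * 0.67 = 1.67
r_new = 1.34 / 1.67
= 0.8024


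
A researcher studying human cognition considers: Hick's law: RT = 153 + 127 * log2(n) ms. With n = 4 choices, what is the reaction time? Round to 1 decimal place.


RT = 153 + 127 * log2(4)
log2(4) = 2.0
RT = 153 + 127 * 2.0
= 153 + 254.0
= 407.0 ms


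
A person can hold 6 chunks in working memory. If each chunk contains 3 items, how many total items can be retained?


Total items = chunks * items_per_chunk
= 6 * 3
= 18


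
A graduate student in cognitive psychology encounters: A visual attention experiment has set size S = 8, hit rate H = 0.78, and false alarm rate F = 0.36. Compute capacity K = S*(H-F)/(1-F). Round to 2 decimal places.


K = S * (H - F) / (1 - F)
H - F = 0.42
1 - F = 0.64
K = 8 * 0.42 / 0.64
= 5.25


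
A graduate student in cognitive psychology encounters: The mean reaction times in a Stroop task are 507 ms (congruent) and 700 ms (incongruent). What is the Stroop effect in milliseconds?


Stroop effect = RT(incongruent) - RT(congruent)
= 700 - 507
= 193 ms


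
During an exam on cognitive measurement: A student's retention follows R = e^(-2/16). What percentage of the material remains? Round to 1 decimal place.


R = e^(-t/S)
-t/S = -2/16 = -0.125
R = e^(-0.125) = 0.882497
Percentage = 0.882497 * 100
= 88.2


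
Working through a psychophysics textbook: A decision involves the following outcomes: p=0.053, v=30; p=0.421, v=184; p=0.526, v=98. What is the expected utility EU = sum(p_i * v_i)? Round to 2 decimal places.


EU = sum(p_i * v_i)
0.053 * 30 = 1.59
0.421 * 184 = 77.464
0.526 * 98 = 51.548
EU = 1.59 + 77.464 + 51.548
= 130.60


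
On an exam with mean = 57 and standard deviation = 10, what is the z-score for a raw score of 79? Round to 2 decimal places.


z = (X - mu) / sigma
= (79 - 57) / 10
= 22 / 10
= 2.20


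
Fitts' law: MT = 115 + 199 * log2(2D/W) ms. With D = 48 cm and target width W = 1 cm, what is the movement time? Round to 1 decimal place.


MT = 115 + 199 * log2(2*48/1)
2D/W = 96.0
log2(96.0) = 6.585
MT = 115 + 199 * 6.585
= 1425.4 ms


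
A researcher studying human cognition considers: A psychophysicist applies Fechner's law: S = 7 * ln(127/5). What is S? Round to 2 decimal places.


S = 7 * ln(127/5)
I/I0 = 25.4
ln(25.4) = 3.2347
S = 7 * 3.2347
= 22.64


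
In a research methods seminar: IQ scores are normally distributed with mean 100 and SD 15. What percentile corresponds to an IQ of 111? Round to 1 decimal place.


z = (IQ - mean) / SD
z = (111 - 100) / 15 = 0.7333
Percentile = Phi(0.7333) * 100
Phi(0.7333) = 0.768312
= 76.8


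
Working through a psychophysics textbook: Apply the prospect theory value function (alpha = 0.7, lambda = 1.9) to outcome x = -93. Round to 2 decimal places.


Since x = -93 < 0, use v(x) = -lambda*(-x)^alpha
(-x) = 93
93^0.7 = 23.8747
v(-93) = -1.9 * 23.8747
= -45.36


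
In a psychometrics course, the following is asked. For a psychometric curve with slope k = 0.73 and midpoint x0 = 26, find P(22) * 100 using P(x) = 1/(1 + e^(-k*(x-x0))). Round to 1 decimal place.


P(x) = 1/(1 + e^(-0.73*(22 - 26)))
Exponent = -0.73 * -4 = 2.92
e^(2.92) = 18.541287
P = 1/(1 + 18.541287) = 0.051174
Percentage = 5.1


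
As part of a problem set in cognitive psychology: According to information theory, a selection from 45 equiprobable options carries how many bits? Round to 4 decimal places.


H = log2(n)
H = log2(45)
= 5.4919


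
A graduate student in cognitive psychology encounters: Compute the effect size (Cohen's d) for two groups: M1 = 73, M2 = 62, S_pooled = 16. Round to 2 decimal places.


Cohen's d = (M1 - M2) / S_pooled
= (73 - 62) / 16
= 11 / 16
= 0.69


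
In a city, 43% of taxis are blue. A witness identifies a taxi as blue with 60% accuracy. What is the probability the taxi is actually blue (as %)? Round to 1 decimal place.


P(blue | says blue) = P(says blue | blue)*P(blue) / [P(says blue | blue)*P(blue) + P(says blue | not blue)*P(not blue)]
Numerator = 0.6 * 0.43 = 0.258
False identification = 0.4 * 0.57 = 0.228
P = 0.258 / (0.258 + 0.228)
= 0.258 / 0.486
As percentage = 53.1


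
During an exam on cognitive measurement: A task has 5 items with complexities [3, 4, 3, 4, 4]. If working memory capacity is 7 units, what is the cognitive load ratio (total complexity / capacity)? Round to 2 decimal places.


Total complexity = 3 + 4 + 3 + 4 + 4 = 18
Load = total / capacity = 18 / 7
= 2.57


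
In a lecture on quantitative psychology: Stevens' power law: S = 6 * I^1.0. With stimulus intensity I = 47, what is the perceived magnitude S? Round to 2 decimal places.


S = 6 * 47^1.0
47^1.0 = 47.0
S = 6 * 47.0
= 282.00


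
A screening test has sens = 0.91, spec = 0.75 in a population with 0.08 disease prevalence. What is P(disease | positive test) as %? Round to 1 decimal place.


PPV = (sens * prev) / (sens * prev + (1-spec) * (1-prev))
Numerator = 0.91 * 0.08 = 0.0728
P(positive and no disease) = (1 - spec) * (1 - prev) = (1 - 0.75) * (1 - 0.08) = 0.23
Denominator = 0.0728 + 0.23 = 0.3028
PPV = 0.0728 / 0.3028 = 0.240423
As percentage = 24.0


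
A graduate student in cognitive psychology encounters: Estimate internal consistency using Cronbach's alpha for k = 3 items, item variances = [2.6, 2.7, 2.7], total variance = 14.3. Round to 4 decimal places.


alpha = (k/(k-1)) * (1 - sum(s_i^2)/s_total^2)
sum(item variances) = 8.0
k/(k-1) = 3/2 = 1.5
1 - 8.0/14.3 = 1 - 0.559441 = 0.440559
alpha = 1.5 * 0.440559
= 0.6608


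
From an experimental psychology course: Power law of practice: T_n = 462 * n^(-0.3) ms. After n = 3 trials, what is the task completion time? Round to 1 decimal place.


T_n = 462 * 3^(-0.3)
3^(-0.3) = 0.719223
T_n = 462 * 0.719223
= 332.3 ms


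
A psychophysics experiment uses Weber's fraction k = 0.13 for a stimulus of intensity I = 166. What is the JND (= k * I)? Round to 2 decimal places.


JND = k * I
JND = 0.13 * 166
= 21.58


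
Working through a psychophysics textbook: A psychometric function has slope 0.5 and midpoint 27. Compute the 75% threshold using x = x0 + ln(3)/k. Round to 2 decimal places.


At P = 0.75: 0.75 = 1/(1 + e^(-k*(x-x0)))
Solving: e^(-k*(x-x0)) = 1/3
x = x0 + ln(3)/k
ln(3) = 1.0986
x = 27 + 1.0986/0.5
= 27 + 2.1972
= 29.20


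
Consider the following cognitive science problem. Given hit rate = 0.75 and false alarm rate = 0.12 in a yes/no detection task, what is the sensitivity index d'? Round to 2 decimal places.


d' = z(HR) - z(FAR)
z(0.75) = 0.6745
z(0.12) = -1.175
d' = 0.6745 - -1.175
= 1.85


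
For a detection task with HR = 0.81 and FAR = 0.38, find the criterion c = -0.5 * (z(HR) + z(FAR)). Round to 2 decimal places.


c = -0.5 * (z(HR) + z(FAR))
z(0.81) = 0.8779
z(0.38) = -0.3055
c = -0.5 * (0.8779 + -0.3055)
= -0.5 * 0.5724
= -0.29


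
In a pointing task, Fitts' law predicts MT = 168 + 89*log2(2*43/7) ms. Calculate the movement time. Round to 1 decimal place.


MT = 168 + 89 * log2(2*43/7)
2D/W = 12.285714
log2(12.285714) = 3.6189
MT = 168 + 89 * 3.6189
= 490.1 ms


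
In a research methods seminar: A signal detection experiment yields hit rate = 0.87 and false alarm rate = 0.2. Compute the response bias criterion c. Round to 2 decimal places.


c = -0.5 * (z(HR) + z(FAR))
z(0.87) = 1.1264
z(0.2) = -0.8416
c = -0.5 * (1.1264 + -0.8416)
= -0.5 * 0.2848
= -0.14


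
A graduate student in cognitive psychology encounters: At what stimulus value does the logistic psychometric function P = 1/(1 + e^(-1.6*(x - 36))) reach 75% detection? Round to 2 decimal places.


At P = 0.75: 0.75 = 1/(1 + e^(-k*(x-x0)))
Solving: e^(-k*(x-x0)) = 1/3
x = x0 + ln(3)/k
ln(3) = 1.0986
x = 36 + 1.0986/1.6
= 36 + 0.6866
= 36.69


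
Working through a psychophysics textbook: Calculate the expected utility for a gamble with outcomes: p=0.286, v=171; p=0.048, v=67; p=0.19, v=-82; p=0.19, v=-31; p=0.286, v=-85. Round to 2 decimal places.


EU = sum(p_i * v_i)
0.286 * 171 = 48.906
0.048 * 67 = 3.216
0.19 * -82 = -15.58
0.19 * -31 = -5.89
0.286 * -85 = -24.31
EU = 48.906 + 3.216 + -15.58 + -5.89 + -24.31
= 6.34


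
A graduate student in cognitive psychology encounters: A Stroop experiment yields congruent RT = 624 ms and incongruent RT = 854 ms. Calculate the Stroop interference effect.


Stroop effect = RT(incongruent) - RT(congruent)
= 854 - 624
= 230 ms


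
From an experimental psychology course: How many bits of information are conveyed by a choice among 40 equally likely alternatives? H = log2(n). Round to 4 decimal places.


H = log2(n)
H = log2(40)
= 5.3219


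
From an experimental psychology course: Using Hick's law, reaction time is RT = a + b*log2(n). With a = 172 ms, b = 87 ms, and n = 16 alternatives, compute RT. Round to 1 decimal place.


RT = 172 + 87 * log2(16)
log2(16) = 4.0
RT = 172 + 87 * 4.0
= 172 + 348.0
= 520.0 ms


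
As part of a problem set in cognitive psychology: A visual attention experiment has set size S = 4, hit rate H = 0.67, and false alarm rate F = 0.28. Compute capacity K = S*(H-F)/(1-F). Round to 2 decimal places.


K = S * (H - F) / (1 - F)
H - F = 0.39
1 - F = 0.72
K = 4 * 0.39 / 0.72
= 2.17


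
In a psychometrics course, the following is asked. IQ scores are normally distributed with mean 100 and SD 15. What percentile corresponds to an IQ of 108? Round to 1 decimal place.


z = (IQ - mean) / SD
z = (108 - 100) / 15 = 0.5333
Percentile = Phi(0.5333) * 100
Phi(0.5333) = 0.703087
= 70.3


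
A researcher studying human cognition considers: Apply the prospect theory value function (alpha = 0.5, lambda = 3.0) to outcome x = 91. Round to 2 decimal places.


Since x = 91 >= 0, use v(x) = x^0.5
91^0.5 = 9.5394
v(91) = 9.54


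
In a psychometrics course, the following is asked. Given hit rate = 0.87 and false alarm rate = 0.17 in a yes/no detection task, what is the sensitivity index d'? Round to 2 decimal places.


d' = z(HR) - z(FAR)
z(0.87) = 1.1264
z(0.17) = -0.9542
d' = 1.1264 - -0.9542
= 2.08


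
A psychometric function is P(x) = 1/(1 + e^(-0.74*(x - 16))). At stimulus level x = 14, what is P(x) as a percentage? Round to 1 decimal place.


P(x) = 1/(1 + e^(-0.74*(14 - 16)))
Exponent = -0.74 * -2 = 1.48
e^(1.48) = 4.392946
P = 1/(1 + 4.392946) = 0.185427
Percentage = 18.5


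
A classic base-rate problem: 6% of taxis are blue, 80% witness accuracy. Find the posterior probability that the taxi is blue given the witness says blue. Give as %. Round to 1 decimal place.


P(blue | says blue) = P(says blue | blue)*P(blue) / [P(says blue | blue)*P(blue) + P(says blue | not blue)*P(not blue)]
Numerator = 0.8 * 0.06 = 0.048
False identification = 0.2 * 0.94 = 0.188
P = 0.048 / (0.048 + 0.188)
= 0.048 / 0.236
As percentage = 20.3


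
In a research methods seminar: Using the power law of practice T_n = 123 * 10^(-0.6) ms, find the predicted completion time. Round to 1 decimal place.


T_n = 123 * 10^(-0.6)
10^(-0.6) = 0.251189
T_n = 123 * 0.251189
= 30.9 ms


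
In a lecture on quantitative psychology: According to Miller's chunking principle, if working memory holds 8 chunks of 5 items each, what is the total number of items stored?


Total items = chunks * items_per_chunk
= 8 * 5
= 40


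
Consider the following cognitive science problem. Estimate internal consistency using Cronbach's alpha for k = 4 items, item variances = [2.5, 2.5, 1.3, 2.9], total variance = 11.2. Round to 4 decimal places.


alpha = (k/(k-1)) * (1 - sum(s_i^2)/s_total^2)
sum(item variances) = 9.2
k/(k-1) = 4/3 = 1.333333
1 - 9.2/11.2 = 1 - 0.821429 = 0.178571
alpha = 1.333333 * 0.178571
= 0.2381


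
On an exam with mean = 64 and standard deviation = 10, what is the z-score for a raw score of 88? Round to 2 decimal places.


z = (X - mu) / sigma
= (88 - 64) / 10
= 24 / 10
= 2.40


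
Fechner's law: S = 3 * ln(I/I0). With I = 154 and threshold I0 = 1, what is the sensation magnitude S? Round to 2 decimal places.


S = 3 * ln(154/1)
I/I0 = 154.0
ln(154.0) = 5.037
S = 3 * 5.037
= 15.11


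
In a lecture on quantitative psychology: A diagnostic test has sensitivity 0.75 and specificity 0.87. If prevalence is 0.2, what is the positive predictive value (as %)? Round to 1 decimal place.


PPV = (sens * prev) / (sens * prev + (1-spec) * (1-prev))
Numerator = 0.75 * 0.2 = 0.15
P(positive and no disease) = (1 - spec) * (1 - prev) = (1 - 0.87) * (1 - 0.2) = 0.104
Denominator = 0.15 + 0.104 = 0.254
PPV = 0.15 / 0.254 = 0.590551
As percentage = 59.1


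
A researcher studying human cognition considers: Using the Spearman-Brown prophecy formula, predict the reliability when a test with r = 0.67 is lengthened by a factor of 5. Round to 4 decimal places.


r_new = n*r / (1 + (n-1)*r)
Numerator = 5 * 0.67 = 3.35
Denominator = 1 + 4 * 0.67 = 3.68
r_new = 3.35 / 3.68
= 0.9103


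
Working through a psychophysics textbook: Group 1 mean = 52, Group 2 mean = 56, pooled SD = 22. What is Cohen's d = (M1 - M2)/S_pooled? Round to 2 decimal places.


Cohen's d = (M1 - M2) / S_pooled
= (52 - 56) / 22
= -4 / 22
= -0.18


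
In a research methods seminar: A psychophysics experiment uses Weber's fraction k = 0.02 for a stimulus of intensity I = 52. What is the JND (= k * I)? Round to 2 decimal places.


JND = k * I
JND = 0.02 * 52
= 1.04


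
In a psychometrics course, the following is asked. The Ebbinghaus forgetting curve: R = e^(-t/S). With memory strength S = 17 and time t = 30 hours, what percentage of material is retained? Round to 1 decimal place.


R = e^(-t/S)
-t/S = -30/17 = -1.764706
R = e^(-1.764706) = 0.171237
Percentage = 0.171237 * 100
= 17.1


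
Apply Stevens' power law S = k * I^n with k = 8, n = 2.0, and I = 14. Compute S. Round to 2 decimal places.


S = 8 * 14^2.0
14^2.0 = 196.0
S = 8 * 196.0
= 1568.00


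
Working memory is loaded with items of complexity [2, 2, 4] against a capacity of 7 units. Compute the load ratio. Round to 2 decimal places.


Total complexity = 2 + 2 + 4 = 8
Load = total / capacity = 8 / 7
= 1.14


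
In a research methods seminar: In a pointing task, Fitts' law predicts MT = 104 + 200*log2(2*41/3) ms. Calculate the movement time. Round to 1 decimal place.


MT = 104 + 200 * log2(2*41/3)
2D/W = 27.333333
log2(27.333333) = 4.7726
MT = 104 + 200 * 4.7726
= 1058.5 ms


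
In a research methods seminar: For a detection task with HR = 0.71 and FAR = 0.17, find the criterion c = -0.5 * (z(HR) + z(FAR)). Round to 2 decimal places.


c = -0.5 * (z(HR) + z(FAR))
z(0.71) = 0.5534
z(0.17) = -0.9542
c = -0.5 * (0.5534 + -0.9542)
= -0.5 * -0.4008
= 0.20


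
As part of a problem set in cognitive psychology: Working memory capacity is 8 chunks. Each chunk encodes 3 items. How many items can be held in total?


Total items = chunks * items_per_chunk
= 8 * 3
= 24


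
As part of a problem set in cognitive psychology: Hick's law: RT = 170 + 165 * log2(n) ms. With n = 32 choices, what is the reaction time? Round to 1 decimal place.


RT = 170 + 165 * log2(32)
log2(32) = 5.0
RT = 170 + 165 * 5.0
= 170 + 825.0
= 995.0 ms


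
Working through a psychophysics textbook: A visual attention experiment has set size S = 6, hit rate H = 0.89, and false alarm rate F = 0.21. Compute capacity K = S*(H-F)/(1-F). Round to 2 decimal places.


K = S * (H - F) / (1 - F)
H - F = 0.68
1 - F = 0.79
K = 6 * 0.68 / 0.79
= 5.16


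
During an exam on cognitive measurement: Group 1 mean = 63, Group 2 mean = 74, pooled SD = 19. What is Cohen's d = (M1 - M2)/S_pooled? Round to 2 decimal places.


Cohen's d = (M1 - M2) / S_pooled
= (63 - 74) / 19
= -11 / 19
= -0.58


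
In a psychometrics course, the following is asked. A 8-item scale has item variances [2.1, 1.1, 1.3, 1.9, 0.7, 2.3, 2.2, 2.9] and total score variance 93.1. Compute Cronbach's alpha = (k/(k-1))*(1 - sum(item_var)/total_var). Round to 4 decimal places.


alpha = (k/(k-1)) * (1 - sum(s_i^2)/s_total^2)
sum(item variances) = 14.5
k/(k-1) = 8/7 = 1.142857
1 - 14.5/93.1 = 1 - 0.155747 = 0.844253
alpha = 1.142857 * 0.844253
= 0.9649


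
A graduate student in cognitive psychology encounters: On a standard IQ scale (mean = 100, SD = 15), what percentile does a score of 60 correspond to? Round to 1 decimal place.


z = (IQ - mean) / SD
z = (60 - 100) / 15 = -2.6667
Percentile = Phi(-2.6667) * 100
Phi(-2.6667) = 0.00383
= 0.4


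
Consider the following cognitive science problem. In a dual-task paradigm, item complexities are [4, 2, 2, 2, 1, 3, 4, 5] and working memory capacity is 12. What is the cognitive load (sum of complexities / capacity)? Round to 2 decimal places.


Total complexity = 4 + 2 + 2 + 2 + 1 + 3 + 4 + 5 = 23
Load = total / capacity = 23 / 12
= 1.92


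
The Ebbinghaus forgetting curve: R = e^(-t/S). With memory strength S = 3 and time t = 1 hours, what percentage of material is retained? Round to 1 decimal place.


R = e^(-t/S)
-t/S = -1/3 = -0.333333
R = e^(-0.333333) = 0.716532
Percentage = 0.716532 * 100
= 71.7


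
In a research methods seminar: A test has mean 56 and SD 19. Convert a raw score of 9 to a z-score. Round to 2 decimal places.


z = (X - mu) / sigma
= (9 - 56) / 19
= -47 / 19
= -2.47


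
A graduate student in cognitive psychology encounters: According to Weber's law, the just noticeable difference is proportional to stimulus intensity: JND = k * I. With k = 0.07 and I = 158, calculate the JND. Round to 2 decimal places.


JND = k * I
JND = 0.07 * 158
= 11.06


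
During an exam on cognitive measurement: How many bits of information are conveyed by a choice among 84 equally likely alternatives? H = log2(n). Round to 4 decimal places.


H = log2(n)
H = log2(84)
= 6.3923
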